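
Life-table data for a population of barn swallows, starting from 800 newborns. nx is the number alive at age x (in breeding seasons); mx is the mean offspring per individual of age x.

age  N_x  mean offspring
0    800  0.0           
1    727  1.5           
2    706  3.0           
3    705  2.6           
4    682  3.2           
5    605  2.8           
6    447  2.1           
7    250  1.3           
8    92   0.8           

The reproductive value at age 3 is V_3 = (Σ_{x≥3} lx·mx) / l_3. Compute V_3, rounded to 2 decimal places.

10.00

lx = nx/n0 = nx/800: 1, 0.90875, 0.8825, 0.88125, 0.8525, 0.75625, 0.55875, 0.3125, 0.115
lx·mx for x ≥ 3: 2.29125, 2.728, 2.1175, 1.173375, 0.40625, 0.092 → sum = 8.808375
V_3 = 8.808375 / l_3 = 8.808375 / 0.88125 = 9.995319… → 10.00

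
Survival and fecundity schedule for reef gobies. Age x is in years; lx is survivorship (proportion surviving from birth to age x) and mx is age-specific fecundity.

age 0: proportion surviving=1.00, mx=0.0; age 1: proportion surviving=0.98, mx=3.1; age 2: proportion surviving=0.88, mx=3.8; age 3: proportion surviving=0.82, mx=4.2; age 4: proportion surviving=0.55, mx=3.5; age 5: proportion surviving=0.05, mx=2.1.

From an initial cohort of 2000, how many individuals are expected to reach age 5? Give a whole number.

Expected survivors = N0 · l_5 = 2000 × 0.05 = 100 → 100

100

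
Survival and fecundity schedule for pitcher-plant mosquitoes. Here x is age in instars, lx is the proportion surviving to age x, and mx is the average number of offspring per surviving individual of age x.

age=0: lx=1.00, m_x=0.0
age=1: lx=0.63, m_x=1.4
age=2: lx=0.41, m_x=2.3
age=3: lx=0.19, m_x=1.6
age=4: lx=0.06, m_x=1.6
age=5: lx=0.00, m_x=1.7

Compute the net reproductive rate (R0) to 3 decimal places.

2.225

lx·mx by age: 0, 0.882, 0.943, 0.304, 0.096, 0
R0 = Σ lx·mx = 2.225 → 2.225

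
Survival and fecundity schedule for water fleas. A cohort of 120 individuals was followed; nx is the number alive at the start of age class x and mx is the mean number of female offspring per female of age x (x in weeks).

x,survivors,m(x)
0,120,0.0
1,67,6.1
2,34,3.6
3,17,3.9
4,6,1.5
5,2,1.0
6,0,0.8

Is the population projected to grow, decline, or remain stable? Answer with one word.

growing

lx = nx/n0 = nx/120: 1, 0.55833…, 0.28333…, 0.14167…, 0.05, 0.01667…, 0
R0 = Σ lx·mx = 0 + 3.405833… + 1.02… + 0.5525… + 0.075 + 0.016667… + 0 = 5.07…
R0 > 1, so the population is growing.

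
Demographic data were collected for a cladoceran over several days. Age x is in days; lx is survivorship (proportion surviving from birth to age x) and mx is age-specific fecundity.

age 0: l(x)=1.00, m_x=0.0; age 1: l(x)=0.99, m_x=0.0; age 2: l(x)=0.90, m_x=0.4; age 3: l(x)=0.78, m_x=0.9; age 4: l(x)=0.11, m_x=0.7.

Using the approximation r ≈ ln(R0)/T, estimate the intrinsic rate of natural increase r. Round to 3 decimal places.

0.047

R0 = Σ lx·mx = 0 + 0 + 0.36 + 0.702 + 0.077 = 1.139
Σ x·lx·mx = 3.134; T = 3.134/1.139 = 2.75154…
r ≈ ln(R0)/T = ln(1.139)/2.75154… = 0.0473… → 0.047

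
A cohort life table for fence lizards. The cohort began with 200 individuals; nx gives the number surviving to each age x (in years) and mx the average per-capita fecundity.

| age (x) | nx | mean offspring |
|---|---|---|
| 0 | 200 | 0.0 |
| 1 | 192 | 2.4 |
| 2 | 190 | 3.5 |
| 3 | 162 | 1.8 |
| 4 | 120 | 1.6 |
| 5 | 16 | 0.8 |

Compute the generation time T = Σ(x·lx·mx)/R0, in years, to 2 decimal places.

lx = nx/n0 = nx/200: 1, 0.96, 0.95, 0.81, 0.6, 0.08
lx·mx: 0, 2.304, 3.325, 1.458, 0.96, 0.064 → R0 = 8.111
x·lx·mx: 0, 2.304, 6.65, 4.374, 3.84, 0.32 → Σ = 17.488
T = 17.488 / 8.111 = 2.156084… → 2.16

2.16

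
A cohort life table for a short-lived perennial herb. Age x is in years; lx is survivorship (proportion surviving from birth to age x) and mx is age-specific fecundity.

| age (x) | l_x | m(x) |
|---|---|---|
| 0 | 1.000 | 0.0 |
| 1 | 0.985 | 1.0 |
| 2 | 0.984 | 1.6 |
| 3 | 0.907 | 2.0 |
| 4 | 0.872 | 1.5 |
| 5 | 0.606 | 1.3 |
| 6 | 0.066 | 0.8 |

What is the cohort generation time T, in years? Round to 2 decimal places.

lx·mx: 0, 0.985, 1.5744, 1.814, 1.308, 0.7878, 0.0528 → R0 = 6.522
x·lx·mx: 0, 0.985, 3.1488, 5.442, 5.232, 3.939, 0.3168 → Σ = 19.0636
T = 19.0636 / 6.522 = 2.922968… → 2.92

2.92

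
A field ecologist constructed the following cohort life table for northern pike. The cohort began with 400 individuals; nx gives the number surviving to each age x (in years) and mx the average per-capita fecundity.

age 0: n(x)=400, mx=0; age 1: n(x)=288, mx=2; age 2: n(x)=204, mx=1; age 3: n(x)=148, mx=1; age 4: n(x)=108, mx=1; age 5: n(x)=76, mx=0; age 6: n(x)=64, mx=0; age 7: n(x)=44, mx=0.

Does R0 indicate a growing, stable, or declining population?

growing

lx = nx/n0 = nx/400: 1, 0.72, 0.51, 0.37, 0.27, 0.19, 0.16, 0.11
R0 = Σ lx·mx = 0 + 1.44 + 0.51 + 0.37 + 0.27 + 0 + 0 + 0 = 2.59
R0 > 1, so the population is growing.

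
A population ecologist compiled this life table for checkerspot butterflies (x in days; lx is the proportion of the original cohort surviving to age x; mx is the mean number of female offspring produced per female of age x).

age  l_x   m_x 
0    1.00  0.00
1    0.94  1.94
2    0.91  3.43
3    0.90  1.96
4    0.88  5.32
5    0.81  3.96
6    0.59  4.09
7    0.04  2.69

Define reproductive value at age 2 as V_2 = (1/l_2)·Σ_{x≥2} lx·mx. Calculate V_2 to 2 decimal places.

16.81

lx·mx for x ≥ 2: 3.1213, 1.764, 4.6816, 3.2076, 2.4131, 0.1076 → sum = 15.2952
V_2 = 15.2952 / l_2 = 15.2952 / 0.91 = 16.807912… → 16.81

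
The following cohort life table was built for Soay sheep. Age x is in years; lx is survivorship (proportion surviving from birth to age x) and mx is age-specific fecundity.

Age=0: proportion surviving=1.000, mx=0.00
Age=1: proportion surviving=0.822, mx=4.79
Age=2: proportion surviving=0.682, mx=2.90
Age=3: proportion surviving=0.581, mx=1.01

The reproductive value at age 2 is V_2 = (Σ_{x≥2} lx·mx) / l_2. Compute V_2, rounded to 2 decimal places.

lx·mx for x ≥ 2: 1.9778, 0.58681 → sum = 2.56461
V_2 = 2.56461 / l_2 = 2.56461 / 0.682 = 3.760425… → 3.76

3.76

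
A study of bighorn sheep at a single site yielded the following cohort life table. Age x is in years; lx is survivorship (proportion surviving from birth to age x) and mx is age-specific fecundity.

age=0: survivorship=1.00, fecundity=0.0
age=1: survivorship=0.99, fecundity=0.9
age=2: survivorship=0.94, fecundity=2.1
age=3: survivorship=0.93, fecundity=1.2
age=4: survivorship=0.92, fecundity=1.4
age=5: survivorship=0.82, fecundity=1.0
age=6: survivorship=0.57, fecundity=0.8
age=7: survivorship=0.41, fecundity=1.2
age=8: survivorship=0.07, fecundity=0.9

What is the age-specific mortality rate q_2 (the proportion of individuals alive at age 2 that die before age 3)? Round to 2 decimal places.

q_2 = (l_2 − l_3) / l_2 = (0.94 − 0.93) / 0.94
     = 0.01 / 0.94 = 0.010638… → 0.01

0.01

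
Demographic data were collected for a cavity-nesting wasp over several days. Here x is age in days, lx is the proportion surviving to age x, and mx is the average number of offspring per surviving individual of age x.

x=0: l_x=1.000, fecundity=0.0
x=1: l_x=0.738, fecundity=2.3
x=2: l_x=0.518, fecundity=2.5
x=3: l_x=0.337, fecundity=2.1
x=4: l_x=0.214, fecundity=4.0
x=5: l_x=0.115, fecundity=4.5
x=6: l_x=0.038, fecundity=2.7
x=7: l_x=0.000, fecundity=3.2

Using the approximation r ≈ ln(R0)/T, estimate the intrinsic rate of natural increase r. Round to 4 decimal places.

R0 = Σ lx·mx = 0 + 1.6974 + 1.295 + 0.7077 + 0.856 + 0.5175 + 0.1026 + 0 = 5.1762
Σ x·lx·mx = 13.0376; T = 13.0376/5.1762 = 2.51876…
r ≈ ln(R0)/T = ln(5.1762)/2.51876… = 0.652731… → 0.6527

0.6527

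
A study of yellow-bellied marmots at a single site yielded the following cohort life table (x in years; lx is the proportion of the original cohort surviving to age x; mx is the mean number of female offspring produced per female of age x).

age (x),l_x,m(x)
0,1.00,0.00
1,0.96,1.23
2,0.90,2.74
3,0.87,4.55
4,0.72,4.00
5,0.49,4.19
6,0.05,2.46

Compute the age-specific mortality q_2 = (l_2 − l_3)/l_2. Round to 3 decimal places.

q_2 = (l_2 − l_3) / l_2 = (0.9 − 0.87) / 0.9
     = 0.03 / 0.9 = 0.033333… → 0.033

0.033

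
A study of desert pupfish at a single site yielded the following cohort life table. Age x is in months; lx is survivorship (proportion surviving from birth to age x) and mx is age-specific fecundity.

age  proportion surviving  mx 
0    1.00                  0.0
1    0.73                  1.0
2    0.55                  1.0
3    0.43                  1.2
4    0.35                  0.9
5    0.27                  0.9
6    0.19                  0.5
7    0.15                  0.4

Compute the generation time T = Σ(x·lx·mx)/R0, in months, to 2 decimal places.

lx·mx: 0, 0.73, 0.55, 0.516, 0.315, 0.243, 0.095, 0.06 → R0 = 2.509
x·lx·mx: 0, 0.73, 1.1, 1.548, 1.26, 1.215, 0.57, 0.42 → Σ = 6.843
T = 6.843 / 2.509 = 2.727381… → 2.73

2.73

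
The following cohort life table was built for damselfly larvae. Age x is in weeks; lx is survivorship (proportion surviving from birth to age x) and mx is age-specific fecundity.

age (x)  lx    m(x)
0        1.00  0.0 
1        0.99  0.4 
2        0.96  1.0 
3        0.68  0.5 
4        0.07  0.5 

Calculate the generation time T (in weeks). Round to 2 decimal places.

lx·mx: 0, 0.396, 0.96, 0.34, 0.035 → R0 = 1.731
x·lx·mx: 0, 0.396, 1.92, 1.02, 0.14 → Σ = 3.476
T = 3.476 / 1.731 = 2.008088… → 2.01

2.01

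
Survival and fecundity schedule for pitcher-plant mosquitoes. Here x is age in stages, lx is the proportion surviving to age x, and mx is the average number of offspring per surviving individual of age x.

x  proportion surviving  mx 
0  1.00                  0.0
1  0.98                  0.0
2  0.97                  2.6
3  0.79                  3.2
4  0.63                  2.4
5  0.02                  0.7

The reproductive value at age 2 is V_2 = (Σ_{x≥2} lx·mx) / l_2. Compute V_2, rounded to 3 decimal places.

lx·mx for x ≥ 2: 2.522, 2.528, 1.512, 0.014 → sum = 6.576
V_2 = 6.576 / l_2 = 6.576 / 0.97 = 6.779381… → 6.779

6.779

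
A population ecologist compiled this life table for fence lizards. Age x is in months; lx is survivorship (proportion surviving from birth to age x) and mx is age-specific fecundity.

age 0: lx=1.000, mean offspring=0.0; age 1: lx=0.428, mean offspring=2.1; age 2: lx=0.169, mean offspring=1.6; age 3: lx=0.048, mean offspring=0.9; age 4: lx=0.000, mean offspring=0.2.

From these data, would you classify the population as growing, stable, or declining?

growing

R0 = Σ lx·mx = 0 + 0.8988 + 0.2704 + 0.0432 + 0 = 1.2124
R0 > 1, so the population is growing.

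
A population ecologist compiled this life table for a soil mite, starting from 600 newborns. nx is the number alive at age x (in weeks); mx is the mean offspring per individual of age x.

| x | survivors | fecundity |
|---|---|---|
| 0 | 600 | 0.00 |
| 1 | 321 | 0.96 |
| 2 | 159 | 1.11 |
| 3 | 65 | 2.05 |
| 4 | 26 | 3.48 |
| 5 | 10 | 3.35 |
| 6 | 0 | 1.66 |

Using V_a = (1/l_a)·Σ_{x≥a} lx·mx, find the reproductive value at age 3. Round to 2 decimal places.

lx = nx/n0 = nx/600: 1, 0.535, 0.265, 0.10833…, 0.04333…, 0.01667…, 0
lx·mx for x ≥ 3: 0.222083…, 0.1508…, 0.055833…, 0 → sum = 0.428717…
V_3 = 0.428717… / l_3 = 0.428717… / 0.108333… = 3.957385… → 3.96

3.96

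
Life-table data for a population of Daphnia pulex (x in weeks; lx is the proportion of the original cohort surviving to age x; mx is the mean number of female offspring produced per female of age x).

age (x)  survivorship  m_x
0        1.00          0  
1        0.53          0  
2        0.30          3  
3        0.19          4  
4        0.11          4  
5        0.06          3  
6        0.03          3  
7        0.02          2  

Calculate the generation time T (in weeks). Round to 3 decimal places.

3.137

lx·mx: 0, 0, 0.9, 0.76, 0.44, 0.18, 0.09, 0.04 → R0 = 2.41
x·lx·mx: 0, 0, 1.8, 2.28, 1.76, 0.9, 0.54, 0.28 → Σ = 7.56
T = 7.56 / 2.41 = 3.136929… → 3.137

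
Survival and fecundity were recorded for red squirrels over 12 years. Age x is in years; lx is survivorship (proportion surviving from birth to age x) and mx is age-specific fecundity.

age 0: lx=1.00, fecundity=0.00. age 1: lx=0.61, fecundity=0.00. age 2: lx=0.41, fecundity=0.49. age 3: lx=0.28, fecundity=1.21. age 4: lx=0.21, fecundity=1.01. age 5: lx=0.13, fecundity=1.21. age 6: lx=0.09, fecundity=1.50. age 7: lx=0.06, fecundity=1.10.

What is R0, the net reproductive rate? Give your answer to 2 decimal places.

lx·mx by age: 0, 0, 0.2009, 0.3388, 0.2121, 0.1573, 0.135, 0.066
R0 = Σ lx·mx = 1.1101 → 1.11

1.11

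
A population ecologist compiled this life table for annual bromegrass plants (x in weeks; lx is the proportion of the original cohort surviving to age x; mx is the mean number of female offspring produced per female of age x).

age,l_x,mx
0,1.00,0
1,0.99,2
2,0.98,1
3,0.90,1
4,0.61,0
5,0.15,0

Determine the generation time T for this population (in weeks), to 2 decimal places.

1.72

lx·mx: 0, 1.98, 0.98, 0.9, 0, 0 → R0 = 3.86
x·lx·mx: 0, 1.98, 1.96, 2.7, 0, 0 → Σ = 6.64
T = 6.64 / 3.86 = 1.720207… → 1.72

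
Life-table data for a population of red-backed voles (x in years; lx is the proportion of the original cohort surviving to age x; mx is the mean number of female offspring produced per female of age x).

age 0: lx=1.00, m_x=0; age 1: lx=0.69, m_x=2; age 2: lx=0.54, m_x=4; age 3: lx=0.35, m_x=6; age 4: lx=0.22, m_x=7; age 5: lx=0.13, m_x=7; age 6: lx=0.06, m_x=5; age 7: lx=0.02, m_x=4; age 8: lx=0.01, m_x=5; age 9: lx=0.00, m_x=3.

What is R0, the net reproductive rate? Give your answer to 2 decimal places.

8.52

lx·mx by age: 0, 1.38, 2.16, 2.1, 1.54, 0.91, 0.3, 0.08, 0.05, 0
R0 = Σ lx·mx = 8.52 → 8.52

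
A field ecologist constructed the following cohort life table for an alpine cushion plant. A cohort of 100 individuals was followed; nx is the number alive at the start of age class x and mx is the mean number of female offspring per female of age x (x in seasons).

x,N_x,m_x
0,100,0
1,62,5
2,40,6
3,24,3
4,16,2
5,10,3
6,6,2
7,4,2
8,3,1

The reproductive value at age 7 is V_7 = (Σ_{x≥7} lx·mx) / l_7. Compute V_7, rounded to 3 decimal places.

2.750

lx = nx/n0 = nx/100: 1, 0.62, 0.4, 0.24, 0.16, 0.1, 0.06, 0.04, 0.03
lx·mx for x ≥ 7: 0.08, 0.03 → sum = 0.11
V_7 = 0.11 / l_7 = 0.11 / 0.04 = 2.75 → 2.750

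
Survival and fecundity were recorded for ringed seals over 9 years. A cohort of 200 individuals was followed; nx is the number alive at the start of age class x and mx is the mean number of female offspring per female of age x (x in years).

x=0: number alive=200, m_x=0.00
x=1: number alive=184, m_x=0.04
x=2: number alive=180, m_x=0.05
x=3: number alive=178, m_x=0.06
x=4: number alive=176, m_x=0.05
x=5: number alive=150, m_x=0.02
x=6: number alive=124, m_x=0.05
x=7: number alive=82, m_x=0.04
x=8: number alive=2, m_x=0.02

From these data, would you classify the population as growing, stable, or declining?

declining

lx = nx/n0 = nx/200: 1, 0.92, 0.9, 0.89, 0.88, 0.75, 0.62, 0.41, 0.01
R0 = Σ lx·mx = 0 + 0.0368 + 0.045 + 0.0534 + 0.044 + 0.015 + 0.031 + 0.0164 + 0.0002 = 0.2418
R0 < 1, so the population is declining.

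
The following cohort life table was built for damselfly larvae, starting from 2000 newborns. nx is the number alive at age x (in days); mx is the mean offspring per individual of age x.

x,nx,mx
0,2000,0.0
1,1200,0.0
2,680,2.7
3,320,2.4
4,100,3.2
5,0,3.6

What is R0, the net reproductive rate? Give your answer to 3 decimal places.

1.462

lx = nx/n0 = nx/2000: 1, 0.6, 0.34, 0.16, 0.05, 0
lx·mx by age: 0, 0, 0.918, 0.384, 0.16, 0
R0 = Σ lx·mx = 1.462 → 1.462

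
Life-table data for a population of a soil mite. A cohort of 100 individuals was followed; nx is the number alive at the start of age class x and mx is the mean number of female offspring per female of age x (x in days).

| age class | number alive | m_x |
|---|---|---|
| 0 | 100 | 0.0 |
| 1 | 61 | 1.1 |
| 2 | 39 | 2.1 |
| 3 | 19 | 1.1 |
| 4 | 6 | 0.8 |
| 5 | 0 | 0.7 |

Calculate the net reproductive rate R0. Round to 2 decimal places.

1.75

lx = nx/n0 = nx/100: 1, 0.61, 0.39, 0.19, 0.06, 0
lx·mx by age: 0, 0.671, 0.819, 0.209, 0.048, 0
R0 = Σ lx·mx = 1.747 → 1.75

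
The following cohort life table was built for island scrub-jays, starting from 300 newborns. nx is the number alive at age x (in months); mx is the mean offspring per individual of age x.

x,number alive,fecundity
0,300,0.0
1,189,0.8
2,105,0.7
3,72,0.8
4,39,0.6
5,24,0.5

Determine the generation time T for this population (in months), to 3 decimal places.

lx = nx/n0 = nx/300: 1, 0.63, 0.35, 0.24, 0.13, 0.08
lx·mx: 0, 0.504, 0.245, 0.192, 0.078, 0.04 → R0 = 1.059
x·lx·mx: 0, 0.504, 0.49, 0.576, 0.312, 0.2 → Σ = 2.082
T = 2.082 / 1.059 = 1.966006… → 1.966

1.966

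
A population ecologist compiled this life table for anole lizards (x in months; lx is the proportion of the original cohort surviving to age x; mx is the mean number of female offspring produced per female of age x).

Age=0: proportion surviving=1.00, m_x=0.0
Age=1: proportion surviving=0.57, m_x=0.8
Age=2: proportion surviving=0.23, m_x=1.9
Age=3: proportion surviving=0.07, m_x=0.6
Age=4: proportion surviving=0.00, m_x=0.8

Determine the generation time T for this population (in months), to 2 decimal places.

lx·mx: 0, 0.456, 0.437, 0.042, 0 → R0 = 0.935
x·lx·mx: 0, 0.456, 0.874, 0.126, 0 → Σ = 1.456
T = 1.456 / 0.935 = 1.557219… → 1.56

1.56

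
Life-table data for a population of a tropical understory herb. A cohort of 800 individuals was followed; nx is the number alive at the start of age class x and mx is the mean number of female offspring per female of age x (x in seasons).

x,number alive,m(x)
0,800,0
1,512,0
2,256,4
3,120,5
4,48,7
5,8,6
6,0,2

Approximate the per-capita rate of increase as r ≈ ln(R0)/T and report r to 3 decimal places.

0.340

lx = nx/n0 = nx/800: 1, 0.64, 0.32, 0.15, 0.06, 0.01, 0
R0 = Σ lx·mx = 0 + 0 + 1.28 + 0.75 + 0.42 + 0.06 + 0 = 2.51
Σ x·lx·mx = 6.79; T = 6.79/2.51 = 2.70518…
r ≈ ln(R0)/T = ln(2.51)/2.70518… = 0.34019… → 0.340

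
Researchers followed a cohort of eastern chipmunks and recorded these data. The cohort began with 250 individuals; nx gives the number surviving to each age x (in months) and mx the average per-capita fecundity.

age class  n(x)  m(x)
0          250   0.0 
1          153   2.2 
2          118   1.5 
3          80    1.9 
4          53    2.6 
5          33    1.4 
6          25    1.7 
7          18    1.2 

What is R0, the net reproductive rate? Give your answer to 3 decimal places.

lx = nx/n0 = nx/250: 1, 0.612, 0.472, 0.32, 0.212, 0.132, 0.1, 0.072
lx·mx by age: 0, 1.3464, 0.708, 0.608, 0.5512, 0.1848, 0.17, 0.0864
R0 = Σ lx·mx = 3.6548 → 3.655

3.655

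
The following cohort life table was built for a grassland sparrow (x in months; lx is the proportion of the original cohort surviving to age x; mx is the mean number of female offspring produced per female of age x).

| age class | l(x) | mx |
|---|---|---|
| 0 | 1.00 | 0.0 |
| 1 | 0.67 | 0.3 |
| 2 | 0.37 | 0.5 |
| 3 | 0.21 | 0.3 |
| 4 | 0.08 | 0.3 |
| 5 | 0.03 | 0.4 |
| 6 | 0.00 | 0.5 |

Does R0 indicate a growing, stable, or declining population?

declining

R0 = Σ lx·mx = 0 + 0.201 + 0.185 + 0.063 + 0.024 + 0.012 + 0 = 0.485
R0 < 1, so the population is declining.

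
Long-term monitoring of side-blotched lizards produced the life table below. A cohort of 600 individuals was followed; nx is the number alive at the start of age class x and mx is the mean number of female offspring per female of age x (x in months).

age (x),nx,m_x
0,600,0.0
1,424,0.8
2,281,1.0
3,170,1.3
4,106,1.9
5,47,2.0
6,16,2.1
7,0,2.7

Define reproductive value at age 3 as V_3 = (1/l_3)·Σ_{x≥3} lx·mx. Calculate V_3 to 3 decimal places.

lx = nx/n0 = nx/600: 1, 0.70667…, 0.46833…, 0.28333…, 0.17667…, 0.07833…, 0.02667…, 0
lx·mx for x ≥ 3: 0.368333…, 0.335667…, 0.156667…, 0.056…, 0 → sum = 0.916667…
V_3 = 0.916667… / l_3 = 0.916667… / 0.283333… = 3.235294… → 3.235

3.235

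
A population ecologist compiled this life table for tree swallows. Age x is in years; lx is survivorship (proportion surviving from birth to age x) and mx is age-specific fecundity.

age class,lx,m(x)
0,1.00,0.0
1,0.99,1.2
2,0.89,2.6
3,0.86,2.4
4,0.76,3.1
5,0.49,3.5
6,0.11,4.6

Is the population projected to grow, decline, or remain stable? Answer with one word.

R0 = Σ lx·mx = 0 + 1.188 + 2.314 + 2.064 + 2.356 + 1.715 + 0.506 = 10.143
R0 > 1, so the population is growing.

growing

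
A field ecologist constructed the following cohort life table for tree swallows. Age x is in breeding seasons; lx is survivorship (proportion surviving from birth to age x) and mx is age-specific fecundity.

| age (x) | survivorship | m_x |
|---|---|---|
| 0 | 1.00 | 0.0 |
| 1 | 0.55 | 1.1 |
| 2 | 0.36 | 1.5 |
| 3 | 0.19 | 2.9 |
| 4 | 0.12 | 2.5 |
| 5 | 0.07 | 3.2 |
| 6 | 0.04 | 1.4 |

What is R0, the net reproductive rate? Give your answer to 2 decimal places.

lx·mx by age: 0, 0.605, 0.54, 0.551, 0.3, 0.224, 0.056
R0 = Σ lx·mx = 2.276 → 2.28

2.28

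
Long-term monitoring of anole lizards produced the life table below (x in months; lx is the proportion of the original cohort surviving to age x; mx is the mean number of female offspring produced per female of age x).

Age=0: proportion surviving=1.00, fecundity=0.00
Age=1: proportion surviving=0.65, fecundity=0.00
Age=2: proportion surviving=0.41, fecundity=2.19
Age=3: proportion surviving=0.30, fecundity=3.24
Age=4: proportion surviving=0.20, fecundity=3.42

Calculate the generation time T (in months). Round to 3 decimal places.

2.916

lx·mx: 0, 0, 0.8979, 0.972, 0.684 → R0 = 2.5539
x·lx·mx: 0, 0, 1.7958, 2.916, 2.736 → Σ = 7.4478
T = 7.4478 / 2.5539 = 2.916246… → 2.916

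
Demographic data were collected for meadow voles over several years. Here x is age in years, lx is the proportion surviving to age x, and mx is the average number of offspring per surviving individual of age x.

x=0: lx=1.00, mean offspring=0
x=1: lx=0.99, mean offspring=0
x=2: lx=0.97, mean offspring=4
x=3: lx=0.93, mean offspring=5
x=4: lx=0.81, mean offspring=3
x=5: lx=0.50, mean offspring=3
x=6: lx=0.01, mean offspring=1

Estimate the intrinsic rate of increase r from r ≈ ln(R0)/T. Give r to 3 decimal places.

R0 = Σ lx·mx = 0 + 0 + 3.88 + 4.65 + 2.43 + 1.5 + 0.01 = 12.47
Σ x·lx·mx = 38.99; T = 38.99/12.47 = 3.1267…
r ≈ ln(R0)/T = ln(12.47)/3.1267… = 0.80702… → 0.807

0.807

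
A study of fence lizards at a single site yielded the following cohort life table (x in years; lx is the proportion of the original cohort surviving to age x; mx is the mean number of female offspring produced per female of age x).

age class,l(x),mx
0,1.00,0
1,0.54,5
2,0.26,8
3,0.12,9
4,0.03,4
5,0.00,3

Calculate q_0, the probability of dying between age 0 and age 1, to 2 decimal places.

q_0 = (l_0 − l_1) / l_0 = (1 − 0.54) / 1
     = 0.46 / 1 = 0.46 → 0.46

0.46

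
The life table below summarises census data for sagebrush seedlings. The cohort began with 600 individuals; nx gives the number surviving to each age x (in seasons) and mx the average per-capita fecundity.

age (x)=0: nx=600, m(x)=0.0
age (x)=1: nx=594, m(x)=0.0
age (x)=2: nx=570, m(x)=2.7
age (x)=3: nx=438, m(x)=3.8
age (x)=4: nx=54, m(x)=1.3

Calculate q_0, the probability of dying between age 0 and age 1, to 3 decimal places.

0.010

lx = nx/n0 = nx/600: 1, 0.99, 0.95, 0.73, 0.09
q_0 = (l_0 − l_1) / l_0 = (1 − 0.99) / 1
     = 0.01 / 1 = 0.01 → 0.010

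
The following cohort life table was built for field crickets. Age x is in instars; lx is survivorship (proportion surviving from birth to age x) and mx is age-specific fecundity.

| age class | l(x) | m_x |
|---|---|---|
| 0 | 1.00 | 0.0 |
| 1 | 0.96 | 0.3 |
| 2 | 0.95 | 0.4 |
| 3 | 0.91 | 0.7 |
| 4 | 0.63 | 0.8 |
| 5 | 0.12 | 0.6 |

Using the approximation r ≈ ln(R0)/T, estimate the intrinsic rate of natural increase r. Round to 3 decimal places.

R0 = Σ lx·mx = 0 + 0.288 + 0.38 + 0.637 + 0.504 + 0.072 = 1.881
Σ x·lx·mx = 5.335; T = 5.335/1.881 = 2.83626…
r ≈ ln(R0)/T = ln(1.881)/2.83626… = 0.22276… → 0.223

0.223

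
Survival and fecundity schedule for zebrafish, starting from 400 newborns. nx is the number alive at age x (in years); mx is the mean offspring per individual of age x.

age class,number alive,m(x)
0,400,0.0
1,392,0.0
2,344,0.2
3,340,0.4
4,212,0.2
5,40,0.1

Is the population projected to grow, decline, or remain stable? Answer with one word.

declining

lx = nx/n0 = nx/400: 1, 0.98, 0.86, 0.85, 0.53, 0.1
R0 = Σ lx·mx = 0 + 0 + 0.172 + 0.34 + 0.106 + 0.01 = 0.628
R0 < 1, so the population is declining.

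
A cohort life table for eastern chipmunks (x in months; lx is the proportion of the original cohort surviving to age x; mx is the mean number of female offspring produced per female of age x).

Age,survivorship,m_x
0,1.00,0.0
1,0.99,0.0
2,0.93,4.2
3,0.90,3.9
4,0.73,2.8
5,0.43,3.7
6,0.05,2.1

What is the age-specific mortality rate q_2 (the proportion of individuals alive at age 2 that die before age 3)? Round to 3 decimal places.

q_2 = (l_2 − l_3) / l_2 = (0.93 − 0.9) / 0.93
     = 0.03 / 0.93 = 0.032258… → 0.032

0.032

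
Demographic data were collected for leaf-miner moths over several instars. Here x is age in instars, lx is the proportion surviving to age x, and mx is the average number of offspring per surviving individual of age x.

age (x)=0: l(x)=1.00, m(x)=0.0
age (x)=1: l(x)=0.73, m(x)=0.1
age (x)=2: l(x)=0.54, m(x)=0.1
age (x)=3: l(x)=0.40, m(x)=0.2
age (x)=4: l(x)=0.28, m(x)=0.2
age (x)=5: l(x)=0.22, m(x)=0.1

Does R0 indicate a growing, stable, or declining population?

R0 = Σ lx·mx = 0 + 0.073 + 0.054 + 0.08 + 0.056 + 0.022 = 0.285
R0 < 1, so the population is declining.

declining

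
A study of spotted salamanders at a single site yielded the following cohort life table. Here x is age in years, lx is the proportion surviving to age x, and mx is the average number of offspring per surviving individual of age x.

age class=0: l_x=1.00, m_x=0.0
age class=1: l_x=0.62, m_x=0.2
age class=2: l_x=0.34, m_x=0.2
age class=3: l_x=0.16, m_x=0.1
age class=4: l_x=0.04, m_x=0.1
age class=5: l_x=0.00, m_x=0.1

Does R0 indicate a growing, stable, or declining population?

declining

R0 = Σ lx·mx = 0 + 0.124 + 0.068 + 0.016 + 0.004 + 0 = 0.212
R0 < 1, so the population is declining.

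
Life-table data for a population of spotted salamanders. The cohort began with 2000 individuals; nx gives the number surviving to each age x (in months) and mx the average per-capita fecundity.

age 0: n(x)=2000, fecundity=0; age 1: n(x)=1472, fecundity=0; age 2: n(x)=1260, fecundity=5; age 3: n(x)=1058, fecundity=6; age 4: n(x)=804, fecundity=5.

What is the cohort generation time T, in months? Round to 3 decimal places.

2.863

lx = nx/n0 = nx/2000: 1, 0.736, 0.63, 0.529, 0.402
lx·mx: 0, 0, 3.15, 3.174, 2.01 → R0 = 8.334
x·lx·mx: 0, 0, 6.3, 9.522, 8.04 → Σ = 23.862
T = 23.862 / 8.334 = 2.863211… → 2.863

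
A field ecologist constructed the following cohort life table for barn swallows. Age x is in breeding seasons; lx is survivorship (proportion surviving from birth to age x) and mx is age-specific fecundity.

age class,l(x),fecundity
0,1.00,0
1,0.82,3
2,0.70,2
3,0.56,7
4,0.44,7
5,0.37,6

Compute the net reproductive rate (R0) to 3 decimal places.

lx·mx by age: 0, 2.46, 1.4, 3.92, 3.08, 2.22
R0 = Σ lx·mx = 13.08 → 13.080

13.080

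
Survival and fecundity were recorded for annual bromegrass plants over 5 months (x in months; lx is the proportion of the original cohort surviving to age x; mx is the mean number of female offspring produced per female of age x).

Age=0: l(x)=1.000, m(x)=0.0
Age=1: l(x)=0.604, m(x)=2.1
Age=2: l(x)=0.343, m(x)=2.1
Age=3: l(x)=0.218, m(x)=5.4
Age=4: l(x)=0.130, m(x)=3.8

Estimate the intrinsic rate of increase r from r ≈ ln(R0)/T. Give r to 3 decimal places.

0.578

R0 = Σ lx·mx = 0 + 1.2684 + 0.7203 + 1.1772 + 0.494 = 3.6599
Σ x·lx·mx = 8.2166; T = 8.2166/3.6599 = 2.24503…
r ≈ ln(R0)/T = ln(3.6599)/2.24503… = 0.57791… → 0.578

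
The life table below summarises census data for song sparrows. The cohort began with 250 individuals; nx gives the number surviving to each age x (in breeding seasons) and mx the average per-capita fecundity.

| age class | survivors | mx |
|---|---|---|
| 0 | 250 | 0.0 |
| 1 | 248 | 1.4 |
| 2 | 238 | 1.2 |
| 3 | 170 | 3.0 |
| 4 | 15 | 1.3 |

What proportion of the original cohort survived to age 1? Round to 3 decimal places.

l_1 = n_1/n_0 = 248/250 = 0.992 → 0.992

0.992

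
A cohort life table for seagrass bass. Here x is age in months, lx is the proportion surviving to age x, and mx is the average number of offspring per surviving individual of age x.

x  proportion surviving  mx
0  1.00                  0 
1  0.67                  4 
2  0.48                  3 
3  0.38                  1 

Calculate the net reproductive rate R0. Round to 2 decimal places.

lx·mx by age: 0, 2.68, 1.44, 0.38
R0 = Σ lx·mx = 4.5 → 4.50

4.50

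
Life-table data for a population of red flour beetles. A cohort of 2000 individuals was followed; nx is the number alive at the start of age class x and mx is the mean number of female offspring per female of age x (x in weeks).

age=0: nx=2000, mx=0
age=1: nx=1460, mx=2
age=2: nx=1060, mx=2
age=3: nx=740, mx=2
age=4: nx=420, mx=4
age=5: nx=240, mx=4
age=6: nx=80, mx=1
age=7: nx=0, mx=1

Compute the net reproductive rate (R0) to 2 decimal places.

4.62

lx = nx/n0 = nx/2000: 1, 0.73, 0.53, 0.37, 0.21, 0.12, 0.04, 0
lx·mx by age: 0, 1.46, 1.06, 0.74, 0.84, 0.48, 0.04, 0
R0 = Σ lx·mx = 4.62 → 4.62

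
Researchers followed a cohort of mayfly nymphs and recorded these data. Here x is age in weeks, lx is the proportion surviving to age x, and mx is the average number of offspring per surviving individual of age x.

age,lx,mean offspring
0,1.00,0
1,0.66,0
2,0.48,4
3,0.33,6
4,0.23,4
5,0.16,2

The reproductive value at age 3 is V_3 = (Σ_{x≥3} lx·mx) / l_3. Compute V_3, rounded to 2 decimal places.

9.76

lx·mx for x ≥ 3: 1.98, 0.92, 0.32 → sum = 3.22
V_3 = 3.22 / l_3 = 3.22 / 0.33 = 9.757576… → 9.76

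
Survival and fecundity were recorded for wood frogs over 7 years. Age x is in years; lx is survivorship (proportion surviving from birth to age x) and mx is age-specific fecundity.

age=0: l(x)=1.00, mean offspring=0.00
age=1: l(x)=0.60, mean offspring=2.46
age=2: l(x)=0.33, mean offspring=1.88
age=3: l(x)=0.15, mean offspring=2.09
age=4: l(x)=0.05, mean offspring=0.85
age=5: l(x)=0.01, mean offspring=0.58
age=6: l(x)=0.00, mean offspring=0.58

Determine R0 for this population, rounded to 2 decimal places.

lx·mx by age: 0, 1.476, 0.6204, 0.3135, 0.0425, 0.0058, 0
R0 = Σ lx·mx = 2.4582 → 2.46

2.46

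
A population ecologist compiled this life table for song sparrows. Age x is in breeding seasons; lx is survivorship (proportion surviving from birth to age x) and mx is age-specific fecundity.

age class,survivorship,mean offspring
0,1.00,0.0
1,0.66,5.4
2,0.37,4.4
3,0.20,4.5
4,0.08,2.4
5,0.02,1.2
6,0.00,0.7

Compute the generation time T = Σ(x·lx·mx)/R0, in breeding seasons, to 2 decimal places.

lx·mx: 0, 3.564, 1.628, 0.9, 0.192, 0.024, 0 → R0 = 6.308
x·lx·mx: 0, 3.564, 3.256, 2.7, 0.768, 0.12, 0 → Σ = 10.408
T = 10.408 / 6.308 = 1.649968… → 1.65

1.65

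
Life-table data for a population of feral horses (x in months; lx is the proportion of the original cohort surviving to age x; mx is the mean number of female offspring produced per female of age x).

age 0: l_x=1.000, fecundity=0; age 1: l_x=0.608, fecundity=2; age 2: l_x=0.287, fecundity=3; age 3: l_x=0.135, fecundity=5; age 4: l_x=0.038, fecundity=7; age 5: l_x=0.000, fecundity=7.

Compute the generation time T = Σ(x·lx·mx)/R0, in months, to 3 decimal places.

1.997

lx·mx: 0, 1.216, 0.861, 0.675, 0.266, 0 → R0 = 3.018
x·lx·mx: 0, 1.216, 1.722, 2.025, 1.064, 0 → Σ = 6.027
T = 6.027 / 3.018 = 1.997018… → 1.997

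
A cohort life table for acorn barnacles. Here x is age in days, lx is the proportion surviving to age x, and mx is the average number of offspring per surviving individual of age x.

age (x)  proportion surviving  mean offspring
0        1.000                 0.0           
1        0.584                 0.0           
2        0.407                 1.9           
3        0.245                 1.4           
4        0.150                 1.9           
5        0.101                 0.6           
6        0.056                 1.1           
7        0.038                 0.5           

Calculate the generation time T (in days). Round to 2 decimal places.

lx·mx: 0, 0, 0.7733, 0.343, 0.285, 0.0606, 0.0616, 0.019 → R0 = 1.5425
x·lx·mx: 0, 0, 1.5466, 1.029, 1.14, 0.303, 0.3696, 0.133 → Σ = 4.5212
T = 4.5212 / 1.5425 = 2.931086… → 2.93

2.93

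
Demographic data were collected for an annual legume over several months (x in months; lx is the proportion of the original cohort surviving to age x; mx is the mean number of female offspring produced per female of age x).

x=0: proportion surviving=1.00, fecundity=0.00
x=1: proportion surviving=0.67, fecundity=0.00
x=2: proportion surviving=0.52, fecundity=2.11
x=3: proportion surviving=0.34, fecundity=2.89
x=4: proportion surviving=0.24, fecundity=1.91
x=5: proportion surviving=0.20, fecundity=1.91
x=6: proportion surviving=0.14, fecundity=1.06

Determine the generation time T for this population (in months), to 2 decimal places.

3.19

lx·mx: 0, 0, 1.0972, 0.9826, 0.4584, 0.382, 0.1484 → R0 = 3.0686
x·lx·mx: 0, 0, 2.1944, 2.9478, 1.8336, 1.91, 0.8904 → Σ = 9.7762
T = 9.7762 / 3.0686 = 3.185883… → 3.19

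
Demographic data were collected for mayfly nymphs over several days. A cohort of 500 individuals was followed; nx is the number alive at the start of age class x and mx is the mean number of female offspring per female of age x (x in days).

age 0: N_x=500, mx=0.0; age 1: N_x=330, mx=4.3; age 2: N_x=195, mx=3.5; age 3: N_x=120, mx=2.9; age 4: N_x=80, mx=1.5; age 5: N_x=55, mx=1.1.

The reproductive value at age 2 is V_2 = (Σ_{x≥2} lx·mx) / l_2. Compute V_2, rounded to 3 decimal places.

lx = nx/n0 = nx/500: 1, 0.66, 0.39, 0.24, 0.16, 0.11
lx·mx for x ≥ 2: 1.365, 0.696, 0.24, 0.121 → sum = 2.422
V_2 = 2.422 / l_2 = 2.422 / 0.39 = 6.210256… → 6.210

6.210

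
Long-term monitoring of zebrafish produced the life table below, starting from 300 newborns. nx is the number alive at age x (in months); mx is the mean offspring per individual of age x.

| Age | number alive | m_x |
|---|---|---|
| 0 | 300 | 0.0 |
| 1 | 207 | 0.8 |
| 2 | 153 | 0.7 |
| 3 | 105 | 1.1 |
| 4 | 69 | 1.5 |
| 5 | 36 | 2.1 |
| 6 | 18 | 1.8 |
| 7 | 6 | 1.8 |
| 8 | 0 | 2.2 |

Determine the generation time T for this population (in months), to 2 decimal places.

lx = nx/n0 = nx/300: 1, 0.69, 0.51, 0.35, 0.23, 0.12, 0.06, 0.02, 0
lx·mx: 0, 0.552, 0.357, 0.385, 0.345, 0.252, 0.108, 0.036, 0 → R0 = 2.035
x·lx·mx: 0, 0.552, 0.714, 1.155, 1.38, 1.26, 0.648, 0.252, 0 → Σ = 5.961
T = 5.961 / 2.035 = 2.929238… → 2.93

2.93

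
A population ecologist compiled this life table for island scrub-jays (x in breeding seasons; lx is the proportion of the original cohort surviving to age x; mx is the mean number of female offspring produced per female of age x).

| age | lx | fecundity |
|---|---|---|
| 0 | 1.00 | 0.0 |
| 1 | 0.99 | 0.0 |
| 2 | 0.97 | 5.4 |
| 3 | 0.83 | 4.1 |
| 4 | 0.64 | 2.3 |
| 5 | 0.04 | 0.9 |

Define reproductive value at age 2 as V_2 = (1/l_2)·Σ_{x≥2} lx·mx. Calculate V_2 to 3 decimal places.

lx·mx for x ≥ 2: 5.238, 3.403, 1.472, 0.036 → sum = 10.149
V_2 = 10.149 / l_2 = 10.149 / 0.97 = 10.462887… → 10.463

10.463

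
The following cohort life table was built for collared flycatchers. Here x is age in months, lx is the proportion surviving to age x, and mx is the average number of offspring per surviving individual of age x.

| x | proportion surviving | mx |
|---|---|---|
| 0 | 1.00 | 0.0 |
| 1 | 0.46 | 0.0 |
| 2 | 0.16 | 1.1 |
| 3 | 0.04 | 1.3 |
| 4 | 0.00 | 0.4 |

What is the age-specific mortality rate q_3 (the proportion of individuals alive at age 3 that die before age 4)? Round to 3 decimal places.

1.000

q_3 = (l_3 − l_4) / l_3 = (0.04 − 0) / 0.04
     = 0.04 / 0.04 = 1 → 1.000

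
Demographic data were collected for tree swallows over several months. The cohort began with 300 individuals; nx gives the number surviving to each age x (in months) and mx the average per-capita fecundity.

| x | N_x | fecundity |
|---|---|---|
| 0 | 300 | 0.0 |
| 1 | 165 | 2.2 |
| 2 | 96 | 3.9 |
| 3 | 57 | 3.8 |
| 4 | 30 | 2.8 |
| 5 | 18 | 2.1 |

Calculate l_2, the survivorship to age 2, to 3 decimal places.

l_2 = n_2/n_0 = 96/300 = 0.32 → 0.320

0.320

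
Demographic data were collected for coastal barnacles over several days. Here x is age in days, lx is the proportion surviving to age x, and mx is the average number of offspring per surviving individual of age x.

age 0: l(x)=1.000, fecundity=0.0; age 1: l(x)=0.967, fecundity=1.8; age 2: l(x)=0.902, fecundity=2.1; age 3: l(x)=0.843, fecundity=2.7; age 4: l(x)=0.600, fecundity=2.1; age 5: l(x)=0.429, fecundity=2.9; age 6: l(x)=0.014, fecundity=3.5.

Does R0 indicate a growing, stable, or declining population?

R0 = Σ lx·mx = 0 + 1.7406 + 1.8942 + 2.2761 + 1.26 + 1.2441 + 0.049 = 8.464
R0 > 1, so the population is growing.

growing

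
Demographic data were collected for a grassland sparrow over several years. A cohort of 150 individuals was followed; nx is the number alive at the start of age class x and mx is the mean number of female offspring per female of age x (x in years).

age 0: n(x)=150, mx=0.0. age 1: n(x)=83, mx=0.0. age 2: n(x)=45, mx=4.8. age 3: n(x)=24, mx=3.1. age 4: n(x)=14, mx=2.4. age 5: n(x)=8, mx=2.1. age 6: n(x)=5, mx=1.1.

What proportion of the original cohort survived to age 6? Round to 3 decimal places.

l_6 = n_6/n_0 = 5/150 = 0.033333… → 0.033

0.033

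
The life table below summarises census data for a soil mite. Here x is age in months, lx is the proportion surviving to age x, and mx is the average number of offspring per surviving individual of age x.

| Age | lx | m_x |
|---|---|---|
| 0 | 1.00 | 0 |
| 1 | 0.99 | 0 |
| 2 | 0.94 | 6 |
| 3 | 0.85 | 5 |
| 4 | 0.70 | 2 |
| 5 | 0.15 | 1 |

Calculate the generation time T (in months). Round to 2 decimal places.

lx·mx: 0, 0, 5.64, 4.25, 1.4, 0.15 → R0 = 11.44
x·lx·mx: 0, 0, 11.28, 12.75, 5.6, 0.75 → Σ = 30.38
T = 30.38 / 11.44 = 2.655594… → 2.66

2.66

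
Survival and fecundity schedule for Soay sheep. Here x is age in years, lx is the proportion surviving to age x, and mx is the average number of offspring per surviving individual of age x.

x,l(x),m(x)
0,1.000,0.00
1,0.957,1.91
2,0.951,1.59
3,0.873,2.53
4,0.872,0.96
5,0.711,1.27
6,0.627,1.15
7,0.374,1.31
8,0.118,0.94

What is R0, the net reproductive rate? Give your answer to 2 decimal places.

8.61

lx·mx by age: 0, 1.82787, 1.51209, 2.20869, 0.83712, 0.90297, 0.72105, 0.48994, 0.11092
R0 = Σ lx·mx = 8.61065 → 8.61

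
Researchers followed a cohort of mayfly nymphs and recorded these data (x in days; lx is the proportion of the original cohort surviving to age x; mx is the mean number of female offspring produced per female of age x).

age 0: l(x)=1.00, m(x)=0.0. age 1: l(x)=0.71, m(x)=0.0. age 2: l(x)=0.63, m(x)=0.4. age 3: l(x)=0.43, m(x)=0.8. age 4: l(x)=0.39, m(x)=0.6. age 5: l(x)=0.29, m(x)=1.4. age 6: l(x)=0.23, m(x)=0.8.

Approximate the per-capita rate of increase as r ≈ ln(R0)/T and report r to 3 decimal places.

0.089

R0 = Σ lx·mx = 0 + 0 + 0.252 + 0.344 + 0.234 + 0.406 + 0.184 = 1.42
Σ x·lx·mx = 5.606; T = 5.606/1.42 = 3.94789…
r ≈ ln(R0)/T = ln(1.42)/3.94789… = 0.08882… → 0.089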